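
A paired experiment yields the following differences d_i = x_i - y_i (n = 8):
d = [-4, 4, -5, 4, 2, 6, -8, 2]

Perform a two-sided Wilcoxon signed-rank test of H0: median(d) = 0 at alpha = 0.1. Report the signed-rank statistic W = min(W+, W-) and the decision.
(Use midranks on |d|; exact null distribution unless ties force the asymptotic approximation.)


Step 1: Drop any zero differences (none here) and take |d_i|.
|d| = [4, 4, 5, 4, 2, 6, 8, 2]
Step 2: Midrank |d_i| (ties get averaged ranks).
ranks: |4|->4, |4|->4, |5|->6, |4|->4, |2|->1.5, |6|->7, |8|->8, |2|->1.5
Step 3: Attach original signs; sum ranks with positive sign and with negative sign.
W+ = 4 + 4 + 1.5 + 7 + 1.5 = 18
W- = 4 + 6 + 8 = 18
(Check: W+ + W- = 36 should equal n(n+1)/2 = 36.)
Step 4: Test statistic W = min(W+, W-) = 18.
Step 5: Ties in |d|, so use the tie-corrected normal approximation.
        E[W] = n(n+1)/4 = 8*9/4 = 18.
        Tie groups: |d|=2 (t=2), |d|=4 (t=3); sum(t^3 - t) = 30.
        Var[W] = n(n+1)(2n+1)/24 - sum(t^3-t)/48 = 1224/24 - 30/48 = 50.375.
        z = (W - E[W]) / sqrt(Var[W]) = (18 - 18) / 7.0975 = 0.0000.
        Two-sided p = 2*Phi(z) = 1.000000.
Step 6: alpha = 0.1. fail to reject H0.

W+ = 18, W- = 18, W = min = 18, p = 1.000000, fail to reject H0.


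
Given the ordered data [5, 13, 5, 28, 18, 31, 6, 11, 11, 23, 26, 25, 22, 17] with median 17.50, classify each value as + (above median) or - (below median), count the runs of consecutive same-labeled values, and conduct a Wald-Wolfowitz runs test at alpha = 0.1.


Step 1: Compute median = 17.50; label A = above, B = below.
Labels in order: BBBAAABBBAAAAB  (n_A = 7, n_B = 7)
Step 2: Count runs R = 5.
Step 3: Under H0 (random ordering), E[R] = 2*n_A*n_B/(n_A+n_B) + 1 = 2*7*7/14 + 1 = 8.0000.
        Var[R] = 2*n_A*n_B*(2*n_A*n_B - n_A - n_B) / ((n_A+n_B)^2 * (n_A+n_B-1)) = 8232/2548 = 3.2308.
        SD[R] = 1.7974.
Step 4: Continuity-corrected z = (R + 0.5 - E[R]) / SD[R] = (5 + 0.5 - 8.0000) / 1.7974 = -1.3909.
Step 5: Two-sided p-value via normal approximation = 2*(1 - Phi(|z|)) = 0.164264.
Step 6: alpha = 0.1. fail to reject H0.

R = 5, z = -1.3909, p = 0.164264, fail to reject H0.


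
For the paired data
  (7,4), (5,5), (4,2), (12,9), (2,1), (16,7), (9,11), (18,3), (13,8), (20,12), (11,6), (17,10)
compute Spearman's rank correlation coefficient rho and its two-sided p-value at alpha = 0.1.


Step 1: Rank x and y separately (midranks; no ties here).
rank(x): 7->4, 5->3, 4->2, 12->7, 2->1, 16->9, 9->5, 18->11, 13->8, 20->12, 11->6, 17->10
rank(y): 4->4, 5->5, 2->2, 9->9, 1->1, 7->7, 11->11, 3->3, 8->8, 12->12, 6->6, 10->10
Step 2: d_i = R_x(i) - R_y(i); compute d_i^2.
  (4-4)^2=0, (3-5)^2=4, (2-2)^2=0, (7-9)^2=4, (1-1)^2=0, (9-7)^2=4, (5-11)^2=36, (11-3)^2=64, (8-8)^2=0, (12-12)^2=0, (6-6)^2=0, (10-10)^2=0
sum(d^2) = 112.
Step 3: rho = 1 - 6*112 / (12*(12^2 - 1)) = 1 - 672/1716 = 0.608392.
Step 4: Under H0, t = rho * sqrt((n-2)/(1-rho^2)) = 2.4242 ~ t(10).
Step 5: Two-sided p-value from the t-distribution with 10 df = 0.035806.
Step 6: alpha = 0.1. reject H0.

rho = 0.6084, p = 0.035806, reject H0 at alpha = 0.1.


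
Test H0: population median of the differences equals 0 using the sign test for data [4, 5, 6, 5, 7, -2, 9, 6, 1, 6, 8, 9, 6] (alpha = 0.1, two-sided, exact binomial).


Step 1: Discard zero differences. Original n = 13; n_eff = number of nonzero differences = 13.
Nonzero differences (with sign): +4, +5, +6, +5, +7, -2, +9, +6, +1, +6, +8, +9, +6
Step 2: Count signs: positive = 12, negative = 1.
Step 3: Under H0: P(positive) = 0.5, so the number of positives S ~ Bin(13, 0.5).
Step 4: Two-sided exact p-value = sum of Bin(13,0.5) probabilities at or below the observed probability = 0.003418.
Step 5: alpha = 0.1. reject H0.

n_eff = 13, pos = 12, neg = 1, p = 0.003418, reject H0.


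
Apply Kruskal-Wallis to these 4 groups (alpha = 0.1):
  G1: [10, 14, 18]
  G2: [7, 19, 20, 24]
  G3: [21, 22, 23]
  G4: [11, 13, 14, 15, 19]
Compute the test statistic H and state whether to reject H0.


Step 1: Combine all N = 15 observations and assign midranks.
sorted (value, group, rank): (7,G2,1), (10,G1,2), (11,G4,3), (13,G4,4), (14,G1,5.5), (14,G4,5.5), (15,G4,7), (18,G1,8), (19,G2,9.5), (19,G4,9.5), (20,G2,11), (21,G3,12), (22,G3,13), (23,G3,14), (24,G2,15)
Step 2: Sum ranks within each group.
R_1 = 15.5 (n_1 = 3)
R_2 = 36.5 (n_2 = 4)
R_3 = 39 (n_3 = 3)
R_4 = 29 (n_4 = 5)
Step 3: H = 12/(N(N+1)) * sum(R_i^2/n_i) - 3(N+1)
     = 12/(15*16) * (15.5^2/3 + 36.5^2/4 + 39^2/3 + 29^2/5) - 3*16
     = 0.050000 * 1088.35 - 48
     = 6.417292.
Step 4: Ties present; correction factor C = 1 - 12/(15^3 - 15) = 0.996429. Corrected H = 6.417292 / 0.996429 = 6.440293.
Step 5: Under H0, H ~ chi^2(3); p-value = 0.092047.
Step 6: alpha = 0.1. reject H0.

H = 6.4403, df = 3, p = 0.092047, reject H0.


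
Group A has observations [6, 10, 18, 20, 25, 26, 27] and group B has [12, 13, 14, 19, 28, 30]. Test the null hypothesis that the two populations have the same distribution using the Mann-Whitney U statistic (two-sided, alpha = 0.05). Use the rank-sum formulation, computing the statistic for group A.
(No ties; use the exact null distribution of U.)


Step 1: Combine and sort all 13 observations; assign midranks.
sorted (value, group): (6,X), (10,X), (12,Y), (13,Y), (14,Y), (18,X), (19,Y), (20,X), (25,X), (26,X), (27,X), (28,Y), (30,Y)
ranks: 6->1, 10->2, 12->3, 13->4, 14->5, 18->6, 19->7, 20->8, 25->9, 26->10, 27->11, 28->12, 30->13
Step 2: Rank sum for X: R1 = 1 + 2 + 6 + 8 + 9 + 10 + 11 = 47.
Step 3: U_X = R1 - n1(n1+1)/2 = 47 - 7*8/2 = 47 - 28 = 19.
       U_Y = n1*n2 - U_X = 42 - 19 = 23.
Step 4: No ties, so the exact null distribution of U (based on enumerating the C(13,7) = 1716 equally likely rank assignments) gives the two-sided p-value.
Step 5: p-value = 0.835664; compare to alpha = 0.05. fail to reject H0.

U_X = 19, p = 0.835664, fail to reject H0 at alpha = 0.05.


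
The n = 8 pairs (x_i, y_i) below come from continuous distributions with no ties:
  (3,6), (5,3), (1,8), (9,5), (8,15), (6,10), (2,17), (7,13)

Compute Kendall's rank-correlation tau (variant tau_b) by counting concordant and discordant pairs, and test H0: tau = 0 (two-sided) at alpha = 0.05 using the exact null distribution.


Step 1: Enumerate the 28 unordered pairs (i,j) with i<j and classify each by sign(x_j-x_i) * sign(y_j-y_i).
  (1,2):dx=+2,dy=-3->D; (1,3):dx=-2,dy=+2->D; (1,4):dx=+6,dy=-1->D; (1,5):dx=+5,dy=+9->C
  (1,6):dx=+3,dy=+4->C; (1,7):dx=-1,dy=+11->D; (1,8):dx=+4,dy=+7->C; (2,3):dx=-4,dy=+5->D
  (2,4):dx=+4,dy=+2->C; (2,5):dx=+3,dy=+12->C; (2,6):dx=+1,dy=+7->C; (2,7):dx=-3,dy=+14->D
  (2,8):dx=+2,dy=+10->C; (3,4):dx=+8,dy=-3->D; (3,5):dx=+7,dy=+7->C; (3,6):dx=+5,dy=+2->C
  (3,7):dx=+1,dy=+9->C; (3,8):dx=+6,dy=+5->C; (4,5):dx=-1,dy=+10->D; (4,6):dx=-3,dy=+5->D
  (4,7):dx=-7,dy=+12->D; (4,8):dx=-2,dy=+8->D; (5,6):dx=-2,dy=-5->C; (5,7):dx=-6,dy=+2->D
  (5,8):dx=-1,dy=-2->C; (6,7):dx=-4,dy=+7->D; (6,8):dx=+1,dy=+3->C; (7,8):dx=+5,dy=-4->D
Step 2: C = 14, D = 14, total pairs = 28.
Step 3: tau = (C - D)/(n(n-1)/2) = (14 - 14)/28 = 0.000000.
Step 4: Exact two-sided p-value (enumerate n! = 40320 permutations of y under H0): p = 1.000000.
Step 5: alpha = 0.05. fail to reject H0.

tau_b = 0.0000 (C=14, D=14), p = 1.000000, fail to reject H0.


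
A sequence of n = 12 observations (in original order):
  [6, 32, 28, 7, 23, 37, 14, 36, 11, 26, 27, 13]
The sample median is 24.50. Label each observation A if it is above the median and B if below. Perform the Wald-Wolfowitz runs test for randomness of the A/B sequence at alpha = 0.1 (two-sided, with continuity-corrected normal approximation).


Step 1: Compute median = 24.50; label A = above, B = below.
Labels in order: BAABBABABAAB  (n_A = 6, n_B = 6)
Step 2: Count runs R = 9.
Step 3: Under H0 (random ordering), E[R] = 2*n_A*n_B/(n_A+n_B) + 1 = 2*6*6/12 + 1 = 7.0000.
        Var[R] = 2*n_A*n_B*(2*n_A*n_B - n_A - n_B) / ((n_A+n_B)^2 * (n_A+n_B-1)) = 4320/1584 = 2.7273.
        SD[R] = 1.6514.
Step 4: Continuity-corrected z = (R - 0.5 - E[R]) / SD[R] = (9 - 0.5 - 7.0000) / 1.6514 = 0.9083.
Step 5: Two-sided p-value via normal approximation = 2*(1 - Phi(|z|)) = 0.363722.
Step 6: alpha = 0.1. fail to reject H0.

R = 9, z = 0.9083, p = 0.363722, fail to reject H0.


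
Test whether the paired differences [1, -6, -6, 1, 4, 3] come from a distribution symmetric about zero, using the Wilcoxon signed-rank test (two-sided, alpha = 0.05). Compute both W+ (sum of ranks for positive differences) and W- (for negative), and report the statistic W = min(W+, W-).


Step 1: Drop any zero differences (none here) and take |d_i|.
|d| = [1, 6, 6, 1, 4, 3]
Step 2: Midrank |d_i| (ties get averaged ranks).
ranks: |1|->1.5, |6|->5.5, |6|->5.5, |1|->1.5, |4|->4, |3|->3
Step 3: Attach original signs; sum ranks with positive sign and with negative sign.
W+ = 1.5 + 1.5 + 4 + 3 = 10
W- = 5.5 + 5.5 = 11
(Check: W+ + W- = 21 should equal n(n+1)/2 = 21.)
Step 4: Test statistic W = min(W+, W-) = 10.
Step 5: Ties in |d|, so use the tie-corrected normal approximation.
        E[W] = n(n+1)/4 = 6*7/4 = 10.5.
        Tie groups: |d|=1 (t=2), |d|=6 (t=2); sum(t^3 - t) = 12.
        Var[W] = n(n+1)(2n+1)/24 - sum(t^3-t)/48 = 546/24 - 12/48 = 22.5.
        z = (W - E[W]) / sqrt(Var[W]) = (10 - 10.5) / 4.7434 = -0.1054.
        Two-sided p = 2*Phi(z) = 0.916051.
Step 6: alpha = 0.05. fail to reject H0.

W+ = 10, W- = 11, W = min = 10, p = 0.916051, fail to reject H0.


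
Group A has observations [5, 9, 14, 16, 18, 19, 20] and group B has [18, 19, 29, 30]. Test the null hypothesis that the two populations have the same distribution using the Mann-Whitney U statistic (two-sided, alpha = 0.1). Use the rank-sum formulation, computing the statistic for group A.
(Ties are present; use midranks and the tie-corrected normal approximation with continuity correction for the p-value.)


Step 1: Combine and sort all 11 observations; assign midranks.
sorted (value, group): (5,X), (9,X), (14,X), (16,X), (18,X), (18,Y), (19,X), (19,Y), (20,X), (29,Y), (30,Y)
ranks: 5->1, 9->2, 14->3, 16->4, 18->5.5, 18->5.5, 19->7.5, 19->7.5, 20->9, 29->10, 30->11
Step 2: Rank sum for X: R1 = 1 + 2 + 3 + 4 + 5.5 + 7.5 + 9 = 32.
Step 3: U_X = R1 - n1(n1+1)/2 = 32 - 7*8/2 = 32 - 28 = 4.
       U_Y = n1*n2 - U_X = 28 - 4 = 24.
Step 4: Ties are present, so use the tie-corrected normal approximation (with continuity correction) for the p-value.
Step 5: p-value = 0.071302; compare to alpha = 0.1. reject H0.

U_X = 4, p = 0.071302, reject H0 at alpha = 0.1.


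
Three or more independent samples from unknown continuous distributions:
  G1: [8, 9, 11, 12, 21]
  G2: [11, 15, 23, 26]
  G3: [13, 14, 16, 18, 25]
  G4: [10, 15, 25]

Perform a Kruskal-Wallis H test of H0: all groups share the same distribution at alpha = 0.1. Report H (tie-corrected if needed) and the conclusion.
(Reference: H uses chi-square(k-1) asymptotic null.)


Step 1: Combine all N = 17 observations and assign midranks.
sorted (value, group, rank): (8,G1,1), (9,G1,2), (10,G4,3), (11,G1,4.5), (11,G2,4.5), (12,G1,6), (13,G3,7), (14,G3,8), (15,G2,9.5), (15,G4,9.5), (16,G3,11), (18,G3,12), (21,G1,13), (23,G2,14), (25,G3,15.5), (25,G4,15.5), (26,G2,17)
Step 2: Sum ranks within each group.
R_1 = 26.5 (n_1 = 5)
R_2 = 45 (n_2 = 4)
R_3 = 53.5 (n_3 = 5)
R_4 = 28 (n_4 = 3)
Step 3: H = 12/(N(N+1)) * sum(R_i^2/n_i) - 3(N+1)
     = 12/(17*18) * (26.5^2/5 + 45^2/4 + 53.5^2/5 + 28^2/3) - 3*18
     = 0.039216 * 1480.48 - 54
     = 4.058170.
Step 4: Ties present; correction factor C = 1 - 18/(17^3 - 17) = 0.996324. Corrected H = 4.058170 / 0.996324 = 4.073145.
Step 5: Under H0, H ~ chi^2(3); p-value = 0.253673.
Step 6: alpha = 0.1. fail to reject H0.

H = 4.0731, df = 3, p = 0.253673, fail to reject H0.


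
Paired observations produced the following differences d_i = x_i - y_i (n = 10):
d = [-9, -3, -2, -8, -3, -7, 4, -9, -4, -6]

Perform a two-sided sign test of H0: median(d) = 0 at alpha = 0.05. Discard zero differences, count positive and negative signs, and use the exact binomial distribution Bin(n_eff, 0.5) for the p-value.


Step 1: Discard zero differences. Original n = 10; n_eff = number of nonzero differences = 10.
Nonzero differences (with sign): -9, -3, -2, -8, -3, -7, +4, -9, -4, -6
Step 2: Count signs: positive = 1, negative = 9.
Step 3: Under H0: P(positive) = 0.5, so the number of positives S ~ Bin(10, 0.5).
Step 4: Two-sided exact p-value = sum of Bin(10,0.5) probabilities at or below the observed probability = 0.021484.
Step 5: alpha = 0.05. reject H0.

n_eff = 10, pos = 1, neg = 9, p = 0.021484, reject H0.


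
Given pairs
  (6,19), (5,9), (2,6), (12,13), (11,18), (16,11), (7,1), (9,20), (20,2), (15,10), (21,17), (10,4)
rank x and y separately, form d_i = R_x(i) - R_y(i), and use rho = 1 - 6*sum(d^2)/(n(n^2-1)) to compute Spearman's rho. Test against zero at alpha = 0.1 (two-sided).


Step 1: Rank x and y separately (midranks; no ties here).
rank(x): 6->3, 5->2, 2->1, 12->8, 11->7, 16->10, 7->4, 9->5, 20->11, 15->9, 21->12, 10->6
rank(y): 19->11, 9->5, 6->4, 13->8, 18->10, 11->7, 1->1, 20->12, 2->2, 10->6, 17->9, 4->3
Step 2: d_i = R_x(i) - R_y(i); compute d_i^2.
  (3-11)^2=64, (2-5)^2=9, (1-4)^2=9, (8-8)^2=0, (7-10)^2=9, (10-7)^2=9, (4-1)^2=9, (5-12)^2=49, (11-2)^2=81, (9-6)^2=9, (12-9)^2=9, (6-3)^2=9
sum(d^2) = 266.
Step 3: rho = 1 - 6*266 / (12*(12^2 - 1)) = 1 - 1596/1716 = 0.069930.
Step 4: Under H0, t = rho * sqrt((n-2)/(1-rho^2)) = 0.2217 ~ t(10).
Step 5: Two-sided p-value from the t-distribution with 10 df = 0.829024.
Step 6: alpha = 0.1. fail to reject H0.

rho = 0.0699, p = 0.829024, fail to reject H0 at alpha = 0.1.


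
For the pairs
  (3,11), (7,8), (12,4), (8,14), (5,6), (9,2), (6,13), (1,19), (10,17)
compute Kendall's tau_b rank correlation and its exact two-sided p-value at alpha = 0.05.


Step 1: Enumerate the 36 unordered pairs (i,j) with i<j and classify each by sign(x_j-x_i) * sign(y_j-y_i).
  (1,2):dx=+4,dy=-3->D; (1,3):dx=+9,dy=-7->D; (1,4):dx=+5,dy=+3->C; (1,5):dx=+2,dy=-5->D
  (1,6):dx=+6,dy=-9->D; (1,7):dx=+3,dy=+2->C; (1,8):dx=-2,dy=+8->D; (1,9):dx=+7,dy=+6->C
  (2,3):dx=+5,dy=-4->D; (2,4):dx=+1,dy=+6->C; (2,5):dx=-2,dy=-2->C; (2,6):dx=+2,dy=-6->D
  (2,7):dx=-1,dy=+5->D; (2,8):dx=-6,dy=+11->D; (2,9):dx=+3,dy=+9->C; (3,4):dx=-4,dy=+10->D
  (3,5):dx=-7,dy=+2->D; (3,6):dx=-3,dy=-2->C; (3,7):dx=-6,dy=+9->D; (3,8):dx=-11,dy=+15->D
  (3,9):dx=-2,dy=+13->D; (4,5):dx=-3,dy=-8->C; (4,6):dx=+1,dy=-12->D; (4,7):dx=-2,dy=-1->C
  (4,8):dx=-7,dy=+5->D; (4,9):dx=+2,dy=+3->C; (5,6):dx=+4,dy=-4->D; (5,7):dx=+1,dy=+7->C
  (5,8):dx=-4,dy=+13->D; (5,9):dx=+5,dy=+11->C; (6,7):dx=-3,dy=+11->D; (6,8):dx=-8,dy=+17->D
  (6,9):dx=+1,dy=+15->C; (7,8):dx=-5,dy=+6->D; (7,9):dx=+4,dy=+4->C; (8,9):dx=+9,dy=-2->D
Step 2: C = 14, D = 22, total pairs = 36.
Step 3: tau = (C - D)/(n(n-1)/2) = (14 - 22)/36 = -0.222222.
Step 4: Exact two-sided p-value (enumerate n! = 362880 permutations of y under H0): p = 0.476709.
Step 5: alpha = 0.05. fail to reject H0.

tau_b = -0.2222 (C=14, D=22), p = 0.476709, fail to reject H0.


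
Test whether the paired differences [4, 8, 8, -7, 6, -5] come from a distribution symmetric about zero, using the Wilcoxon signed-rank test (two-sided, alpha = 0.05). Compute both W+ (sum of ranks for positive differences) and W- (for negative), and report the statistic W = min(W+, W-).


Step 1: Drop any zero differences (none here) and take |d_i|.
|d| = [4, 8, 8, 7, 6, 5]
Step 2: Midrank |d_i| (ties get averaged ranks).
ranks: |4|->1, |8|->5.5, |8|->5.5, |7|->4, |6|->3, |5|->2
Step 3: Attach original signs; sum ranks with positive sign and with negative sign.
W+ = 1 + 5.5 + 5.5 + 3 = 15
W- = 4 + 2 = 6
(Check: W+ + W- = 21 should equal n(n+1)/2 = 21.)
Step 4: Test statistic W = min(W+, W-) = 6.
Step 5: Ties in |d|, so use the tie-corrected normal approximation.
        E[W] = n(n+1)/4 = 6*7/4 = 10.5.
        Tie groups: |d|=8 (t=2); sum(t^3 - t) = 6.
        Var[W] = n(n+1)(2n+1)/24 - sum(t^3-t)/48 = 546/24 - 6/48 = 22.625.
        z = (W - E[W]) / sqrt(Var[W]) = (6 - 10.5) / 4.7566 = -0.9461.
        Two-sided p = 2*Phi(z) = 0.344118.
Step 6: alpha = 0.05. fail to reject H0.

W+ = 15, W- = 6, W = min = 6, p = 0.344118, fail to reject H0.


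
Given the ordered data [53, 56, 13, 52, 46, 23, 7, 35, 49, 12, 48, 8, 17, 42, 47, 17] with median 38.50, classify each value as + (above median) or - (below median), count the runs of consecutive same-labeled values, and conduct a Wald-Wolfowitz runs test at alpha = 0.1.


Step 1: Compute median = 38.50; label A = above, B = below.
Labels in order: AABAABBBABABBAAB  (n_A = 8, n_B = 8)
Step 2: Count runs R = 10.
Step 3: Under H0 (random ordering), E[R] = 2*n_A*n_B/(n_A+n_B) + 1 = 2*8*8/16 + 1 = 9.0000.
        Var[R] = 2*n_A*n_B*(2*n_A*n_B - n_A - n_B) / ((n_A+n_B)^2 * (n_A+n_B-1)) = 14336/3840 = 3.7333.
        SD[R] = 1.9322.
Step 4: Continuity-corrected z = (R - 0.5 - E[R]) / SD[R] = (10 - 0.5 - 9.0000) / 1.9322 = 0.2588.
Step 5: Two-sided p-value via normal approximation = 2*(1 - Phi(|z|)) = 0.795809.
Step 6: alpha = 0.1. fail to reject H0.

R = 10, z = 0.2588, p = 0.795809, fail to reject H0.


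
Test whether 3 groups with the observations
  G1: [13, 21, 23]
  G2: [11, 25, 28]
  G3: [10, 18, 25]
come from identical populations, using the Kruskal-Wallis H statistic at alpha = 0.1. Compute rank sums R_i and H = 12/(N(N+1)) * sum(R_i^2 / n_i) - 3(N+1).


Step 1: Combine all N = 9 observations and assign midranks.
sorted (value, group, rank): (10,G3,1), (11,G2,2), (13,G1,3), (18,G3,4), (21,G1,5), (23,G1,6), (25,G2,7.5), (25,G3,7.5), (28,G2,9)
Step 2: Sum ranks within each group.
R_1 = 14 (n_1 = 3)
R_2 = 18.5 (n_2 = 3)
R_3 = 12.5 (n_3 = 3)
Step 3: H = 12/(N(N+1)) * sum(R_i^2/n_i) - 3(N+1)
     = 12/(9*10) * (14^2/3 + 18.5^2/3 + 12.5^2/3) - 3*10
     = 0.133333 * 231.5 - 30
     = 0.866667.
Step 4: Ties present; correction factor C = 1 - 6/(9^3 - 9) = 0.991667. Corrected H = 0.866667 / 0.991667 = 0.873950.
Step 5: Under H0, H ~ chi^2(2); p-value = 0.645988.
Step 6: alpha = 0.1. fail to reject H0.

H = 0.8739, df = 2, p = 0.645988, fail to reject H0.


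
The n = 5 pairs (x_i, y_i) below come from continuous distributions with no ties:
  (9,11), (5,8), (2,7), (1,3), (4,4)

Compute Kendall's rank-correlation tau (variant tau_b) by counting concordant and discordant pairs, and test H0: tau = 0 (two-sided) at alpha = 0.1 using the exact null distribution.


Step 1: Enumerate the 10 unordered pairs (i,j) with i<j and classify each by sign(x_j-x_i) * sign(y_j-y_i).
  (1,2):dx=-4,dy=-3->C; (1,3):dx=-7,dy=-4->C; (1,4):dx=-8,dy=-8->C; (1,5):dx=-5,dy=-7->C
  (2,3):dx=-3,dy=-1->C; (2,4):dx=-4,dy=-5->C; (2,5):dx=-1,dy=-4->C; (3,4):dx=-1,dy=-4->C
  (3,5):dx=+2,dy=-3->D; (4,5):dx=+3,dy=+1->C
Step 2: C = 9, D = 1, total pairs = 10.
Step 3: tau = (C - D)/(n(n-1)/2) = (9 - 1)/10 = 0.800000.
Step 4: Exact two-sided p-value (enumerate n! = 120 permutations of y under H0): p = 0.083333.
Step 5: alpha = 0.1. reject H0.

tau_b = 0.8000 (C=9, D=1), p = 0.083333, reject H0.


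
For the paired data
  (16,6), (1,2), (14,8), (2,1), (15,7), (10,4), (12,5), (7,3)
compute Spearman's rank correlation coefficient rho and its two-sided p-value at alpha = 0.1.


Step 1: Rank x and y separately (midranks; no ties here).
rank(x): 16->8, 1->1, 14->6, 2->2, 15->7, 10->4, 12->5, 7->3
rank(y): 6->6, 2->2, 8->8, 1->1, 7->7, 4->4, 5->5, 3->3
Step 2: d_i = R_x(i) - R_y(i); compute d_i^2.
  (8-6)^2=4, (1-2)^2=1, (6-8)^2=4, (2-1)^2=1, (7-7)^2=0, (4-4)^2=0, (5-5)^2=0, (3-3)^2=0
sum(d^2) = 10.
Step 3: rho = 1 - 6*10 / (8*(8^2 - 1)) = 1 - 60/504 = 0.880952.
Step 4: Under H0, t = rho * sqrt((n-2)/(1-rho^2)) = 4.5601 ~ t(6).
Step 5: Two-sided p-value from the t-distribution with 6 df = 0.003850.
Step 6: alpha = 0.1. reject H0.

rho = 0.8810, p = 0.003850, reject H0 at alpha = 0.1.


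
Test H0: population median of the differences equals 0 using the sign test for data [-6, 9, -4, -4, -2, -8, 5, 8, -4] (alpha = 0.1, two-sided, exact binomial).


Step 1: Discard zero differences. Original n = 9; n_eff = number of nonzero differences = 9.
Nonzero differences (with sign): -6, +9, -4, -4, -2, -8, +5, +8, -4
Step 2: Count signs: positive = 3, negative = 6.
Step 3: Under H0: P(positive) = 0.5, so the number of positives S ~ Bin(9, 0.5).
Step 4: Two-sided exact p-value = sum of Bin(9,0.5) probabilities at or below the observed probability = 0.507812.
Step 5: alpha = 0.1. fail to reject H0.

n_eff = 9, pos = 3, neg = 6, p = 0.507812, fail to reject H0.


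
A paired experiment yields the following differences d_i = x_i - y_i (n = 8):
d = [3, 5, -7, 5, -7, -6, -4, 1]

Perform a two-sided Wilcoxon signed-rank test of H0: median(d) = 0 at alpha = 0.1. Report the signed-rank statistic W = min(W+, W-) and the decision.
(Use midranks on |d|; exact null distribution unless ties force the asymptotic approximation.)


Step 1: Drop any zero differences (none here) and take |d_i|.
|d| = [3, 5, 7, 5, 7, 6, 4, 1]
Step 2: Midrank |d_i| (ties get averaged ranks).
ranks: |3|->2, |5|->4.5, |7|->7.5, |5|->4.5, |7|->7.5, |6|->6, |4|->3, |1|->1
Step 3: Attach original signs; sum ranks with positive sign and with negative sign.
W+ = 2 + 4.5 + 4.5 + 1 = 12
W- = 7.5 + 7.5 + 6 + 3 = 24
(Check: W+ + W- = 36 should equal n(n+1)/2 = 36.)
Step 4: Test statistic W = min(W+, W-) = 12.
Step 5: Ties in |d|, so use the tie-corrected normal approximation.
        E[W] = n(n+1)/4 = 8*9/4 = 18.
        Tie groups: |d|=5 (t=2), |d|=7 (t=2); sum(t^3 - t) = 12.
        Var[W] = n(n+1)(2n+1)/24 - sum(t^3-t)/48 = 1224/24 - 12/48 = 50.75.
        z = (W - E[W]) / sqrt(Var[W]) = (12 - 18) / 7.1239 = -0.8422.
        Two-sided p = 2*Phi(z) = 0.399656.
Step 6: alpha = 0.1. fail to reject H0.

W+ = 12, W- = 24, W = min = 12, p = 0.399656, fail to reject H0.


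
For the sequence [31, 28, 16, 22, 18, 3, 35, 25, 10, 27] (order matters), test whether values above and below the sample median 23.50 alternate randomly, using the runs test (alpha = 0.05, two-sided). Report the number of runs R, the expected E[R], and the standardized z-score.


Step 1: Compute median = 23.50; label A = above, B = below.
Labels in order: AABBBBAABA  (n_A = 5, n_B = 5)
Step 2: Count runs R = 5.
Step 3: Under H0 (random ordering), E[R] = 2*n_A*n_B/(n_A+n_B) + 1 = 2*5*5/10 + 1 = 6.0000.
        Var[R] = 2*n_A*n_B*(2*n_A*n_B - n_A - n_B) / ((n_A+n_B)^2 * (n_A+n_B-1)) = 2000/900 = 2.2222.
        SD[R] = 1.4907.
Step 4: Continuity-corrected z = (R + 0.5 - E[R]) / SD[R] = (5 + 0.5 - 6.0000) / 1.4907 = -0.3354.
Step 5: Two-sided p-value via normal approximation = 2*(1 - Phi(|z|)) = 0.737316.
Step 6: alpha = 0.05. fail to reject H0.

R = 5, z = -0.3354, p = 0.737316, fail to reject H0.


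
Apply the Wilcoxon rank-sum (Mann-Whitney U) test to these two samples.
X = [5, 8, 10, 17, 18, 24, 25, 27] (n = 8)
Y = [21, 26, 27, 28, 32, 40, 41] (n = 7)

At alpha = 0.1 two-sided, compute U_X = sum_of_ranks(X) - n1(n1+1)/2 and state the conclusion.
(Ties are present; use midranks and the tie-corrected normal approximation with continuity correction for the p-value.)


Step 1: Combine and sort all 15 observations; assign midranks.
sorted (value, group): (5,X), (8,X), (10,X), (17,X), (18,X), (21,Y), (24,X), (25,X), (26,Y), (27,X), (27,Y), (28,Y), (32,Y), (40,Y), (41,Y)
ranks: 5->1, 8->2, 10->3, 17->4, 18->5, 21->6, 24->7, 25->8, 26->9, 27->10.5, 27->10.5, 28->12, 32->13, 40->14, 41->15
Step 2: Rank sum for X: R1 = 1 + 2 + 3 + 4 + 5 + 7 + 8 + 10.5 = 40.5.
Step 3: U_X = R1 - n1(n1+1)/2 = 40.5 - 8*9/2 = 40.5 - 36 = 4.5.
       U_Y = n1*n2 - U_X = 56 - 4.5 = 51.5.
Step 4: Ties are present, so use the tie-corrected normal approximation (with continuity correction) for the p-value.
Step 5: p-value = 0.007719; compare to alpha = 0.1. reject H0.

U_X = 4.5, p = 0.007719, reject H0 at alpha = 0.1.


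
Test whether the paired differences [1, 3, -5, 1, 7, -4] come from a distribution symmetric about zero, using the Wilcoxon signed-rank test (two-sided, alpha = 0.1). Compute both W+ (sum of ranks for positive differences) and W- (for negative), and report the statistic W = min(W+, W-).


Step 1: Drop any zero differences (none here) and take |d_i|.
|d| = [1, 3, 5, 1, 7, 4]
Step 2: Midrank |d_i| (ties get averaged ranks).
ranks: |1|->1.5, |3|->3, |5|->5, |1|->1.5, |7|->6, |4|->4
Step 3: Attach original signs; sum ranks with positive sign and with negative sign.
W+ = 1.5 + 3 + 1.5 + 6 = 12
W- = 5 + 4 = 9
(Check: W+ + W- = 21 should equal n(n+1)/2 = 21.)
Step 4: Test statistic W = min(W+, W-) = 9.
Step 5: Ties in |d|, so use the tie-corrected normal approximation.
        E[W] = n(n+1)/4 = 6*7/4 = 10.5.
        Tie groups: |d|=1 (t=2); sum(t^3 - t) = 6.
        Var[W] = n(n+1)(2n+1)/24 - sum(t^3-t)/48 = 546/24 - 6/48 = 22.625.
        z = (W - E[W]) / sqrt(Var[W]) = (9 - 10.5) / 4.7566 = -0.3154.
        Two-sided p = 2*Phi(z) = 0.752494.
Step 6: alpha = 0.1. fail to reject H0.

W+ = 12, W- = 9, W = min = 9, p = 0.752494, fail to reject H0.


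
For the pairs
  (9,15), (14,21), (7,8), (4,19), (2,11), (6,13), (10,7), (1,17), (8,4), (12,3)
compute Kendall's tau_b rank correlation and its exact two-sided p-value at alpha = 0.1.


Step 1: Enumerate the 45 unordered pairs (i,j) with i<j and classify each by sign(x_j-x_i) * sign(y_j-y_i).
  (1,2):dx=+5,dy=+6->C; (1,3):dx=-2,dy=-7->C; (1,4):dx=-5,dy=+4->D; (1,5):dx=-7,dy=-4->C
  (1,6):dx=-3,dy=-2->C; (1,7):dx=+1,dy=-8->D; (1,8):dx=-8,dy=+2->D; (1,9):dx=-1,dy=-11->C
  (1,10):dx=+3,dy=-12->D; (2,3):dx=-7,dy=-13->C; (2,4):dx=-10,dy=-2->C; (2,5):dx=-12,dy=-10->C
  (2,6):dx=-8,dy=-8->C; (2,7):dx=-4,dy=-14->C; (2,8):dx=-13,dy=-4->C; (2,9):dx=-6,dy=-17->C
  (2,10):dx=-2,dy=-18->C; (3,4):dx=-3,dy=+11->D; (3,5):dx=-5,dy=+3->D; (3,6):dx=-1,dy=+5->D
  (3,7):dx=+3,dy=-1->D; (3,8):dx=-6,dy=+9->D; (3,9):dx=+1,dy=-4->D; (3,10):dx=+5,dy=-5->D
  (4,5):dx=-2,dy=-8->C; (4,6):dx=+2,dy=-6->D; (4,7):dx=+6,dy=-12->D; (4,8):dx=-3,dy=-2->C
  (4,9):dx=+4,dy=-15->D; (4,10):dx=+8,dy=-16->D; (5,6):dx=+4,dy=+2->C; (5,7):dx=+8,dy=-4->D
  (5,8):dx=-1,dy=+6->D; (5,9):dx=+6,dy=-7->D; (5,10):dx=+10,dy=-8->D; (6,7):dx=+4,dy=-6->D
  (6,8):dx=-5,dy=+4->D; (6,9):dx=+2,dy=-9->D; (6,10):dx=+6,dy=-10->D; (7,8):dx=-9,dy=+10->D
  (7,9):dx=-2,dy=-3->C; (7,10):dx=+2,dy=-4->D; (8,9):dx=+7,dy=-13->D; (8,10):dx=+11,dy=-14->D
  (9,10):dx=+4,dy=-1->D
Step 2: C = 17, D = 28, total pairs = 45.
Step 3: tau = (C - D)/(n(n-1)/2) = (17 - 28)/45 = -0.244444.
Step 4: Exact two-sided p-value (enumerate n! = 3628800 permutations of y under H0): p = 0.380720.
Step 5: alpha = 0.1. fail to reject H0.

tau_b = -0.2444 (C=17, D=28), p = 0.380720, fail to reject H0.


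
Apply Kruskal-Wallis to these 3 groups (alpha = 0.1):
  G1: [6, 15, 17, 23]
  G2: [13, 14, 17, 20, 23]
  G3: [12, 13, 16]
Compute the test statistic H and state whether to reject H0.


Step 1: Combine all N = 12 observations and assign midranks.
sorted (value, group, rank): (6,G1,1), (12,G3,2), (13,G2,3.5), (13,G3,3.5), (14,G2,5), (15,G1,6), (16,G3,7), (17,G1,8.5), (17,G2,8.5), (20,G2,10), (23,G1,11.5), (23,G2,11.5)
Step 2: Sum ranks within each group.
R_1 = 27 (n_1 = 4)
R_2 = 38.5 (n_2 = 5)
R_3 = 12.5 (n_3 = 3)
Step 3: H = 12/(N(N+1)) * sum(R_i^2/n_i) - 3(N+1)
     = 12/(12*13) * (27^2/4 + 38.5^2/5 + 12.5^2/3) - 3*13
     = 0.076923 * 530.783 - 39
     = 1.829487.
Step 4: Ties present; correction factor C = 1 - 18/(12^3 - 12) = 0.989510. Corrected H = 1.829487 / 0.989510 = 1.848881.
Step 5: Under H0, H ~ chi^2(2); p-value = 0.396753.
Step 6: alpha = 0.1. fail to reject H0.

H = 1.8489, df = 2, p = 0.396753, fail to reject H0.


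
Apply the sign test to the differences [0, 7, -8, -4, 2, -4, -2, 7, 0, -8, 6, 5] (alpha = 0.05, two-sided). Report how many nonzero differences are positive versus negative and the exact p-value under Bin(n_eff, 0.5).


Step 1: Discard zero differences. Original n = 12; n_eff = number of nonzero differences = 10.
Nonzero differences (with sign): +7, -8, -4, +2, -4, -2, +7, -8, +6, +5
Step 2: Count signs: positive = 5, negative = 5.
Step 3: Under H0: P(positive) = 0.5, so the number of positives S ~ Bin(10, 0.5).
Step 4: Two-sided exact p-value = sum of Bin(10,0.5) probabilities at or below the observed probability = 1.000000.
Step 5: alpha = 0.05. fail to reject H0.

n_eff = 10, pos = 5, neg = 5, p = 1.000000, fail to reject H0.


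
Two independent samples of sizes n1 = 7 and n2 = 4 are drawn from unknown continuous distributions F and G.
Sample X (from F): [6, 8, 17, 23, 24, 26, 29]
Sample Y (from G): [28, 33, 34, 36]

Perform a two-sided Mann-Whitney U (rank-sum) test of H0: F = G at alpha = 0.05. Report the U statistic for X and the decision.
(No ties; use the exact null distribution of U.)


Step 1: Combine and sort all 11 observations; assign midranks.
sorted (value, group): (6,X), (8,X), (17,X), (23,X), (24,X), (26,X), (28,Y), (29,X), (33,Y), (34,Y), (36,Y)
ranks: 6->1, 8->2, 17->3, 23->4, 24->5, 26->6, 28->7, 29->8, 33->9, 34->10, 36->11
Step 2: Rank sum for X: R1 = 1 + 2 + 3 + 4 + 5 + 6 + 8 = 29.
Step 3: U_X = R1 - n1(n1+1)/2 = 29 - 7*8/2 = 29 - 28 = 1.
       U_Y = n1*n2 - U_X = 28 - 1 = 27.
Step 4: No ties, so the exact null distribution of U (based on enumerating the C(11,7) = 330 equally likely rank assignments) gives the two-sided p-value.
Step 5: p-value = 0.012121; compare to alpha = 0.05. reject H0.

U_X = 1, p = 0.012121, reject H0 at alpha = 0.05.


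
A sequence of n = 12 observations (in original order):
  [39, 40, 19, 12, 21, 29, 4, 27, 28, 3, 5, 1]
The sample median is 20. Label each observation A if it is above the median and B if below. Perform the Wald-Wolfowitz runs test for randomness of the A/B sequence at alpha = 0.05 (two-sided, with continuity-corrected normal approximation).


Step 1: Compute median = 20; label A = above, B = below.
Labels in order: AABBAABAABBB  (n_A = 6, n_B = 6)
Step 2: Count runs R = 6.
Step 3: Under H0 (random ordering), E[R] = 2*n_A*n_B/(n_A+n_B) + 1 = 2*6*6/12 + 1 = 7.0000.
        Var[R] = 2*n_A*n_B*(2*n_A*n_B - n_A - n_B) / ((n_A+n_B)^2 * (n_A+n_B-1)) = 4320/1584 = 2.7273.
        SD[R] = 1.6514.
Step 4: Continuity-corrected z = (R + 0.5 - E[R]) / SD[R] = (6 + 0.5 - 7.0000) / 1.6514 = -0.3028.
Step 5: Two-sided p-value via normal approximation = 2*(1 - Phi(|z|)) = 0.762069.
Step 6: alpha = 0.05. fail to reject H0.

R = 6, z = -0.3028, p = 0.762069, fail to reject H0.


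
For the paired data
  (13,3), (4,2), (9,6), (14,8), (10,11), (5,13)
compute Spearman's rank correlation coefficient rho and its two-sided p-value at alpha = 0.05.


Step 1: Rank x and y separately (midranks; no ties here).
rank(x): 13->5, 4->1, 9->3, 14->6, 10->4, 5->2
rank(y): 3->2, 2->1, 6->3, 8->4, 11->5, 13->6
Step 2: d_i = R_x(i) - R_y(i); compute d_i^2.
  (5-2)^2=9, (1-1)^2=0, (3-3)^2=0, (6-4)^2=4, (4-5)^2=1, (2-6)^2=16
sum(d^2) = 30.
Step 3: rho = 1 - 6*30 / (6*(6^2 - 1)) = 1 - 180/210 = 0.142857.
Step 4: Under H0, t = rho * sqrt((n-2)/(1-rho^2)) = 0.2887 ~ t(4).
Step 5: Two-sided p-value from the t-distribution with 4 df = 0.787172.
Step 6: alpha = 0.05. fail to reject H0.

rho = 0.1429, p = 0.787172, fail to reject H0 at alpha = 0.05.


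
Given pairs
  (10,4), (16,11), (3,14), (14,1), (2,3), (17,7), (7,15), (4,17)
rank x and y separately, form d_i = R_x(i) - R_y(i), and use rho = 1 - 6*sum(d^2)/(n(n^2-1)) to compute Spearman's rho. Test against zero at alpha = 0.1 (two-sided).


Step 1: Rank x and y separately (midranks; no ties here).
rank(x): 10->5, 16->7, 3->2, 14->6, 2->1, 17->8, 7->4, 4->3
rank(y): 4->3, 11->5, 14->6, 1->1, 3->2, 7->4, 15->7, 17->8
Step 2: d_i = R_x(i) - R_y(i); compute d_i^2.
  (5-3)^2=4, (7-5)^2=4, (2-6)^2=16, (6-1)^2=25, (1-2)^2=1, (8-4)^2=16, (4-7)^2=9, (3-8)^2=25
sum(d^2) = 100.
Step 3: rho = 1 - 6*100 / (8*(8^2 - 1)) = 1 - 600/504 = -0.190476.
Step 4: Under H0, t = rho * sqrt((n-2)/(1-rho^2)) = -0.4753 ~ t(6).
Step 5: Two-sided p-value from the t-distribution with 6 df = 0.651401.
Step 6: alpha = 0.1. fail to reject H0.

rho = -0.1905, p = 0.651401, fail to reject H0 at alpha = 0.1.


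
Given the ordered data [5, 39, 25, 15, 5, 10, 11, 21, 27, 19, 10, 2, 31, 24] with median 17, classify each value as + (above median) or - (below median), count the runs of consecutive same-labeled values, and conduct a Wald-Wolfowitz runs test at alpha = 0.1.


Step 1: Compute median = 17; label A = above, B = below.
Labels in order: BAABBBBAAABBAA  (n_A = 7, n_B = 7)
Step 2: Count runs R = 6.
Step 3: Under H0 (random ordering), E[R] = 2*n_A*n_B/(n_A+n_B) + 1 = 2*7*7/14 + 1 = 8.0000.
        Var[R] = 2*n_A*n_B*(2*n_A*n_B - n_A - n_B) / ((n_A+n_B)^2 * (n_A+n_B-1)) = 8232/2548 = 3.2308.
        SD[R] = 1.7974.
Step 4: Continuity-corrected z = (R + 0.5 - E[R]) / SD[R] = (6 + 0.5 - 8.0000) / 1.7974 = -0.8345.
Step 5: Two-sided p-value via normal approximation = 2*(1 - Phi(|z|)) = 0.403986.
Step 6: alpha = 0.1. fail to reject H0.

R = 6, z = -0.8345, p = 0.403986, fail to reject H0.


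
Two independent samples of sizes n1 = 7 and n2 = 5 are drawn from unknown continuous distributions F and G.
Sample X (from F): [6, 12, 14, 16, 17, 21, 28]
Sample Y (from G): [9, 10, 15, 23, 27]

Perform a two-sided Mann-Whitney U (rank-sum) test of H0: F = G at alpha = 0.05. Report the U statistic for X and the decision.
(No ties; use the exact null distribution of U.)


Step 1: Combine and sort all 12 observations; assign midranks.
sorted (value, group): (6,X), (9,Y), (10,Y), (12,X), (14,X), (15,Y), (16,X), (17,X), (21,X), (23,Y), (27,Y), (28,X)
ranks: 6->1, 9->2, 10->3, 12->4, 14->5, 15->6, 16->7, 17->8, 21->9, 23->10, 27->11, 28->12
Step 2: Rank sum for X: R1 = 1 + 4 + 5 + 7 + 8 + 9 + 12 = 46.
Step 3: U_X = R1 - n1(n1+1)/2 = 46 - 7*8/2 = 46 - 28 = 18.
       U_Y = n1*n2 - U_X = 35 - 18 = 17.
Step 4: No ties, so the exact null distribution of U (based on enumerating the C(12,7) = 792 equally likely rank assignments) gives the two-sided p-value.
Step 5: p-value = 1.000000; compare to alpha = 0.05. fail to reject H0.

U_X = 18, p = 1.000000, fail to reject H0 at alpha = 0.05.


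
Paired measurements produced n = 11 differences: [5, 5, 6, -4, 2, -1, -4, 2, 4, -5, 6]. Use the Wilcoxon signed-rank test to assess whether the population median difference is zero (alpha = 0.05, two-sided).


Step 1: Drop any zero differences (none here) and take |d_i|.
|d| = [5, 5, 6, 4, 2, 1, 4, 2, 4, 5, 6]
Step 2: Midrank |d_i| (ties get averaged ranks).
ranks: |5|->8, |5|->8, |6|->10.5, |4|->5, |2|->2.5, |1|->1, |4|->5, |2|->2.5, |4|->5, |5|->8, |6|->10.5
Step 3: Attach original signs; sum ranks with positive sign and with negative sign.
W+ = 8 + 8 + 10.5 + 2.5 + 2.5 + 5 + 10.5 = 47
W- = 5 + 1 + 5 + 8 = 19
(Check: W+ + W- = 66 should equal n(n+1)/2 = 66.)
Step 4: Test statistic W = min(W+, W-) = 19.
Step 5: Ties in |d|, so use the tie-corrected normal approximation.
        E[W] = n(n+1)/4 = 11*12/4 = 33.
        Tie groups: |d|=2 (t=2), |d|=4 (t=3), |d|=5 (t=3), |d|=6 (t=2); sum(t^3 - t) = 60.
        Var[W] = n(n+1)(2n+1)/24 - sum(t^3-t)/48 = 3036/24 - 60/48 = 125.25.
        z = (W - E[W]) / sqrt(Var[W]) = (19 - 33) / 11.1915 = -1.2509.
        Two-sided p = 2*Phi(z) = 0.210954.
Step 6: alpha = 0.05. fail to reject H0.

W+ = 47, W- = 19, W = min = 19, p = 0.210954, fail to reject H0.


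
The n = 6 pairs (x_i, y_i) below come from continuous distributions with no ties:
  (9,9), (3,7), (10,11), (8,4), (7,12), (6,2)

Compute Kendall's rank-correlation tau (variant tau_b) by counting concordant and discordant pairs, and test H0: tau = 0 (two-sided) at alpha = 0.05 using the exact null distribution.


Step 1: Enumerate the 15 unordered pairs (i,j) with i<j and classify each by sign(x_j-x_i) * sign(y_j-y_i).
  (1,2):dx=-6,dy=-2->C; (1,3):dx=+1,dy=+2->C; (1,4):dx=-1,dy=-5->C; (1,5):dx=-2,dy=+3->D
  (1,6):dx=-3,dy=-7->C; (2,3):dx=+7,dy=+4->C; (2,4):dx=+5,dy=-3->D; (2,5):dx=+4,dy=+5->C
  (2,6):dx=+3,dy=-5->D; (3,4):dx=-2,dy=-7->C; (3,5):dx=-3,dy=+1->D; (3,6):dx=-4,dy=-9->C
  (4,5):dx=-1,dy=+8->D; (4,6):dx=-2,dy=-2->C; (5,6):dx=-1,dy=-10->C
Step 2: C = 10, D = 5, total pairs = 15.
Step 3: tau = (C - D)/(n(n-1)/2) = (10 - 5)/15 = 0.333333.
Step 4: Exact two-sided p-value (enumerate n! = 720 permutations of y under H0): p = 0.469444.
Step 5: alpha = 0.05. fail to reject H0.

tau_b = 0.3333 (C=10, D=5), p = 0.469444, fail to reject H0.


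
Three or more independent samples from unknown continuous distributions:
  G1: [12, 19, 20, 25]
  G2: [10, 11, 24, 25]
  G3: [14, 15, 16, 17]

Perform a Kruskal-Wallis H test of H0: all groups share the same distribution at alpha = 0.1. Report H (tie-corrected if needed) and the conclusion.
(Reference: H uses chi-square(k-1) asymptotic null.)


Step 1: Combine all N = 12 observations and assign midranks.
sorted (value, group, rank): (10,G2,1), (11,G2,2), (12,G1,3), (14,G3,4), (15,G3,5), (16,G3,6), (17,G3,7), (19,G1,8), (20,G1,9), (24,G2,10), (25,G1,11.5), (25,G2,11.5)
Step 2: Sum ranks within each group.
R_1 = 31.5 (n_1 = 4)
R_2 = 24.5 (n_2 = 4)
R_3 = 22 (n_3 = 4)
Step 3: H = 12/(N(N+1)) * sum(R_i^2/n_i) - 3(N+1)
     = 12/(12*13) * (31.5^2/4 + 24.5^2/4 + 22^2/4) - 3*13
     = 0.076923 * 519.125 - 39
     = 0.932692.
Step 4: Ties present; correction factor C = 1 - 6/(12^3 - 12) = 0.996503. Corrected H = 0.932692 / 0.996503 = 0.935965.
Step 5: Under H0, H ~ chi^2(2); p-value = 0.626265.
Step 6: alpha = 0.1. fail to reject H0.

H = 0.9360, df = 2, p = 0.626265, fail to reject H0.


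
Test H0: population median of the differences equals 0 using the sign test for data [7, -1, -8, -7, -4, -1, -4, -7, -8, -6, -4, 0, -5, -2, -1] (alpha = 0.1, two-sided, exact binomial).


Step 1: Discard zero differences. Original n = 15; n_eff = number of nonzero differences = 14.
Nonzero differences (with sign): +7, -1, -8, -7, -4, -1, -4, -7, -8, -6, -4, -5, -2, -1
Step 2: Count signs: positive = 1, negative = 13.
Step 3: Under H0: P(positive) = 0.5, so the number of positives S ~ Bin(14, 0.5).
Step 4: Two-sided exact p-value = sum of Bin(14,0.5) probabilities at or below the observed probability = 0.001831.
Step 5: alpha = 0.1. reject H0.

n_eff = 14, pos = 1, neg = 13, p = 0.001831, reject H0.


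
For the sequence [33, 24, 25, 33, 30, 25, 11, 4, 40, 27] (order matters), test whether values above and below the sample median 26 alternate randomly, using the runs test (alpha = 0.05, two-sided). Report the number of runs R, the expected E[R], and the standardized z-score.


Step 1: Compute median = 26; label A = above, B = below.
Labels in order: ABBAABBBAA  (n_A = 5, n_B = 5)
Step 2: Count runs R = 5.
Step 3: Under H0 (random ordering), E[R] = 2*n_A*n_B/(n_A+n_B) + 1 = 2*5*5/10 + 1 = 6.0000.
        Var[R] = 2*n_A*n_B*(2*n_A*n_B - n_A - n_B) / ((n_A+n_B)^2 * (n_A+n_B-1)) = 2000/900 = 2.2222.
        SD[R] = 1.4907.
Step 4: Continuity-corrected z = (R + 0.5 - E[R]) / SD[R] = (5 + 0.5 - 6.0000) / 1.4907 = -0.3354.
Step 5: Two-sided p-value via normal approximation = 2*(1 - Phi(|z|)) = 0.737316.
Step 6: alpha = 0.05. fail to reject H0.

R = 5, z = -0.3354, p = 0.737316, fail to reject H0.


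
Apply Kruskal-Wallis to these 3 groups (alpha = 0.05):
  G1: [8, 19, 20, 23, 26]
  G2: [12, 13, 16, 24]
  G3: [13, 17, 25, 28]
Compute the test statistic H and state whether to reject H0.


Step 1: Combine all N = 13 observations and assign midranks.
sorted (value, group, rank): (8,G1,1), (12,G2,2), (13,G2,3.5), (13,G3,3.5), (16,G2,5), (17,G3,6), (19,G1,7), (20,G1,8), (23,G1,9), (24,G2,10), (25,G3,11), (26,G1,12), (28,G3,13)
Step 2: Sum ranks within each group.
R_1 = 37 (n_1 = 5)
R_2 = 20.5 (n_2 = 4)
R_3 = 33.5 (n_3 = 4)
Step 3: H = 12/(N(N+1)) * sum(R_i^2/n_i) - 3(N+1)
     = 12/(13*14) * (37^2/5 + 20.5^2/4 + 33.5^2/4) - 3*14
     = 0.065934 * 659.425 - 42
     = 1.478571.
Step 4: Ties present; correction factor C = 1 - 6/(13^3 - 13) = 0.997253. Corrected H = 1.478571 / 0.997253 = 1.482645.
Step 5: Under H0, H ~ chi^2(2); p-value = 0.476483.
Step 6: alpha = 0.05. fail to reject H0.

H = 1.4826, df = 2, p = 0.476483, fail to reject H0.


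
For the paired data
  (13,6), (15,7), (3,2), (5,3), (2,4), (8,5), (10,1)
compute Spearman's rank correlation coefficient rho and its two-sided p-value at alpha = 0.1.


Step 1: Rank x and y separately (midranks; no ties here).
rank(x): 13->6, 15->7, 3->2, 5->3, 2->1, 8->4, 10->5
rank(y): 6->6, 7->7, 2->2, 3->3, 4->4, 5->5, 1->1
Step 2: d_i = R_x(i) - R_y(i); compute d_i^2.
  (6-6)^2=0, (7-7)^2=0, (2-2)^2=0, (3-3)^2=0, (1-4)^2=9, (4-5)^2=1, (5-1)^2=16
sum(d^2) = 26.
Step 3: rho = 1 - 6*26 / (7*(7^2 - 1)) = 1 - 156/336 = 0.535714.
Step 4: Under H0, t = rho * sqrt((n-2)/(1-rho^2)) = 1.4186 ~ t(5).
Step 5: Two-sided p-value from the t-distribution with 5 df = 0.215217.
Step 6: alpha = 0.1. fail to reject H0.

rho = 0.5357, p = 0.215217, fail to reject H0 at alpha = 0.1.
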